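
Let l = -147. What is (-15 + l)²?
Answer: 26244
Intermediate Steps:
(-15 + l)² = (-15 - 147)² = (-162)² = 26244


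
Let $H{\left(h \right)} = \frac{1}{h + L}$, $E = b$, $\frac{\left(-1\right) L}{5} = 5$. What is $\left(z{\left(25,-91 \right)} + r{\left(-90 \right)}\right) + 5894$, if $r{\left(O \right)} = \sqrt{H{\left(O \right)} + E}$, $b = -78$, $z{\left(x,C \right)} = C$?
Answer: $5803 + \frac{i \sqrt{1031665}}{115} \approx 5803.0 + 8.8323 i$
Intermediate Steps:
$L = -25$ ($L = \left(-5\right) 5 = -25$)
$E = -78$
$H{\left(h \right)} = \frac{1}{-25 + h}$ ($H{\left(h \right)} = \frac{1}{h - 25} = \frac{1}{-25 + h}$)
$r{\left(O \right)} = \sqrt{-78 + \frac{1}{-25 + O}}$ ($r{\left(O \right)} = \sqrt{\frac{1}{-25 + O} - 78} = \sqrt{-78 + \frac{1}{-25 + O}}$)
$\left(z{\left(25,-91 \right)} + r{\left(-90 \right)}\right) + 5894 = \left(-91 + \sqrt{\frac{1951 - -7020}{-25 - 90}}\right) + 5894 = \left(-91 + \sqrt{\frac{1951 + 7020}{-115}}\right) + 5894 = \left(-91 + \sqrt{\left(- \frac{1}{115}\right) 8971}\right) + 5894 = \left(-91 + \sqrt{- \frac{8971}{115}}\right) + 5894 = \left(-91 + \frac{i \sqrt{1031665}}{115}\right) + 5894 = 5803 + \frac{i \sqrt{1031665}}{115}$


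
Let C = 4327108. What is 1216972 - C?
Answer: -3110136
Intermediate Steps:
1216972 - C = 1216972 - 1*4327108 = 1216972 - 4327108 = -3110136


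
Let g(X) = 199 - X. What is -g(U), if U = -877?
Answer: -1076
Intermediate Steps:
-g(U) = -(199 - 1*(-877)) = -(199 + 877) = -1*1076 = -1076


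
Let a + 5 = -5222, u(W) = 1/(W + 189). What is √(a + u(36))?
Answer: I*√1176074/15 ≈ 72.298*I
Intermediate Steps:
u(W) = 1/(189 + W)
a = -5227 (a = -5 - 5222 = -5227)
√(a + u(36)) = √(-5227 + 1/(189 + 36)) = √(-5227 + 1/225) = √(-1176074/225) = I*√1176074/15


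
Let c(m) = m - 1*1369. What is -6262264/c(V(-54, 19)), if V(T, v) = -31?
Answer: 782783/175 ≈ 4473.0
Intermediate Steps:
c(m) = -1369 + m (c(m) = m - 1369 = -1369 + m)
-6262264/c(V(-54, 19)) = -6262264/(-1369 - 31) = -6262264/(-1400) = -6262264*(-1/1400) = 782783/175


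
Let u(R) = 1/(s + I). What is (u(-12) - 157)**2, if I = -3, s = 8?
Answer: 614656/25 ≈ 24586.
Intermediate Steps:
u(R) = 1/5 (u(R) = 1/(8 - 3) = 1/5)
(u(-12) - 157)**2 = (1/5 - 157)**2 = (-784/5)**2 = 614656/25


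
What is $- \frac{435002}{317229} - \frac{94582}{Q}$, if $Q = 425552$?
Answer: $- \frac{107560062191}{67498717704} \approx -1.5935$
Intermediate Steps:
$- \frac{435002}{317229} - \frac{94582}{Q} = - \frac{435002}{317229} - \frac{94582}{425552} = \left(-435002\right) \frac{1}{317229} - \frac{47291}{212776} = - \frac{435002}{317229} - \frac{47291}{212776} = - \frac{107560062191}{67498717704}$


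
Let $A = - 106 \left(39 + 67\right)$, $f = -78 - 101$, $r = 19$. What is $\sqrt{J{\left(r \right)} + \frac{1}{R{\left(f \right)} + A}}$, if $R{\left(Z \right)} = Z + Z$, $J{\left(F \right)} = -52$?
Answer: $\frac{i \sqrt{6989895066}}{11594} \approx 7.2111 i$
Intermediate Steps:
$f = -179$ ($f = -78 - 101 = -179$)
$A = -11236$ ($A = \left(-106\right) 106 = -11236$)
$R{\left(Z \right)} = 2 Z$
$\sqrt{J{\left(r \right)} + \frac{1}{R{\left(f \right)} + A}} = \sqrt{-52 + \frac{1}{2 \left(-179\right) - 11236}} = \sqrt{-52 + \frac{1}{-358 - 11236}} = \sqrt{-52 + \frac{1}{-11594}} = \sqrt{-52 - \frac{1}{11594}} = \sqrt{- \frac{602889}{11594}} = \frac{i \sqrt{6989895066}}{11594}$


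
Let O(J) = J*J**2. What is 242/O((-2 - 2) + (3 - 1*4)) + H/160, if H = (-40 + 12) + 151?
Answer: -4669/4000 ≈ -1.1672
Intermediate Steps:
O(J) = J**3
H = 123 (H = -28 + 151 = 123)
242/O((-2 - 2) + (3 - 1*4)) + H/160 = 242/(((-2 - 2) + (3 - 1*4))**3) + 123/160 = 242/((-4 + (3 - 4))**3) + 123*(1/160) = 242/((-4 - 1)**3) + 123/160 = 242/((-5)**3) + 123/160 = 242/(-125) + 123/160 = 242*(-1/125) + 123/160 = -242/125 + 123/160 = -4669/4000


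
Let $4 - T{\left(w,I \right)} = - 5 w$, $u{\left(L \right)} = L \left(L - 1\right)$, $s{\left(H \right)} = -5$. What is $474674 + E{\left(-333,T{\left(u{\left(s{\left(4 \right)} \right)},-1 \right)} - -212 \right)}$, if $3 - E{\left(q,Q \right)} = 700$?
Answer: $473977$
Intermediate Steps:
$u{\left(L \right)} = L \left(-1 + L\right)$
$T{\left(w,I \right)} = 4 + 5 w$ ($T{\left(w,I \right)} = 4 - - 5 w = 4 + 5 w$)
$E{\left(q,Q \right)} = -697$ ($E{\left(q,Q \right)} = 3 - 700 = -697$)
$474674 + E{\left(-333,T{\left(u{\left(s{\left(4 \right)} \right)},-1 \right)} - -212 \right)} = 474674 - 697 = 473977$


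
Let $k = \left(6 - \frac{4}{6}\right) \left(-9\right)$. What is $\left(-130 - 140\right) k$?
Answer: $12960$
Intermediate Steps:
$k = -48$ ($k = \left(6 - \frac{2}{3}\right) \left(-9\right) = \frac{16}{3} \left(-9\right) = -48$)
$\left(-130 - 140\right) k = \left(-130 - 140\right) \left(-48\right) = \left(-270\right) \left(-48\right) = 12960$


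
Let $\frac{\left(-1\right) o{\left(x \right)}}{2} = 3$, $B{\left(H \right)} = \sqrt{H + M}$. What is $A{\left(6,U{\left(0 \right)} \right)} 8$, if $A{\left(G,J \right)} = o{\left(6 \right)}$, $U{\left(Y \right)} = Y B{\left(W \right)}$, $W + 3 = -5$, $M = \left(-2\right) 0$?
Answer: $-48$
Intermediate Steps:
$M = 0$
$W = -8$ ($W = -3 - 5 = -8$)
$B{\left(H \right)} = \sqrt{H}$ ($B{\left(H \right)} = \sqrt{H + 0} = \sqrt{H}$)
$o{\left(x \right)} = -6$ ($o{\left(x \right)} = \left(-2\right) 3 = -6$)
$U{\left(Y \right)} = 2 i Y \sqrt{2}$ ($U{\left(Y \right)} = Y \sqrt{-8} = Y 2 i \sqrt{2} = 2 i Y \sqrt{2}$)
$A{\left(G,J \right)} = -6$
$A{\left(6,U{\left(0 \right)} \right)} 8 = \left(-6\right) 8 = -48$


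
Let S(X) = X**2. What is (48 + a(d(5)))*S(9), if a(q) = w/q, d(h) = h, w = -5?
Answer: 3807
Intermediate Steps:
a(q) = -5/q
(48 + a(d(5)))*S(9) = (48 - 5/5)*9**2 = (48 - 5*1/5)*81 = (48 - 1)*81 = 47*81 = 3807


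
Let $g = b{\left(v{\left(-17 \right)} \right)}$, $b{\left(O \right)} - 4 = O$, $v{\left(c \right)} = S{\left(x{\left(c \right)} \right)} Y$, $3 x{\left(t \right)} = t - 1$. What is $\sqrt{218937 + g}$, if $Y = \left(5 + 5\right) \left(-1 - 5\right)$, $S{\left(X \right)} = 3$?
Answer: $\sqrt{218761} \approx 467.72$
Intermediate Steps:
$x{\left(t \right)} = - \frac{1}{3} + \frac{t}{3}$ ($x{\left(t \right)} = \frac{t - 1}{3} = \frac{-1 + t}{3} = - \frac{1}{3} + \frac{t}{3}$)
$Y = -60$ ($Y = 10 \left(-6\right) = -60$)
$v{\left(c \right)} = -180$ ($v{\left(c \right)} = 3 \left(-60\right) = -180$)
$b{\left(O \right)} = 4 + O$
$g = -176$ ($g = 4 - 180 = -176$)
$\sqrt{218937 + g} = \sqrt{218937 - 176} = \sqrt{218761}$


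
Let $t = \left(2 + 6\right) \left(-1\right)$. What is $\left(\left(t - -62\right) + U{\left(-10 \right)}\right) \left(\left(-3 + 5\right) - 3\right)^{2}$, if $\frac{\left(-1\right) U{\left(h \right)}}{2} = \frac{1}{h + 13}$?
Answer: $\frac{160}{3} \approx 53.333$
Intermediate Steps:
$t = -8$ ($t = 8 \left(-1\right) = -8$)
$U{\left(h \right)} = - \frac{2}{13 + h}$ ($U{\left(h \right)} = - \frac{2}{h + 13} = - \frac{2}{13 + h}$)
$\left(\left(t - -62\right) + U{\left(-10 \right)}\right) \left(\left(-3 + 5\right) - 3\right)^{2} = \left(\left(-8 - -62\right) - \frac{2}{13 - 10}\right) \left(\left(-3 + 5\right) - 3\right)^{2} = \left(\left(-8 + 62\right) - \frac{2}{3}\right) \left(2 - 3\right)^{2} = \left(54 - \frac{2}{3}\right) \left(-1\right)^{2} = \left(54 - \frac{2}{3}\right) 1 = \frac{160}{3} \cdot 1 = \frac{160}{3}$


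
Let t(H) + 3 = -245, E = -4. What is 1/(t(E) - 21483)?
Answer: -1/21731 ≈ -4.6017e-5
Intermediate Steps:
t(H) = -248 (t(H) = -3 - 245 = -248)
1/(t(E) - 21483) = 1/(-248 - 21483) = 1/(-21731) = -1/21731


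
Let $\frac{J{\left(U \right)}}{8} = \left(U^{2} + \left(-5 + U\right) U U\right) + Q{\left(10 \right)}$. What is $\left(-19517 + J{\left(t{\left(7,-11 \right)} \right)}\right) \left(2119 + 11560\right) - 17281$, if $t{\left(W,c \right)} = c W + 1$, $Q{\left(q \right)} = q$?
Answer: $-50832234564$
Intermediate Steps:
$t{\left(W,c \right)} = 1 + W c$ ($t{\left(W,c \right)} = W c + 1 = 1 + W c$)
$J{\left(U \right)} = 80 + 8 U^{2} + 8 U^{2} \left(-5 + U\right)$ ($J{\left(U \right)} = 8 \left(\left(U^{2} + \left(-5 + U\right) U U\right) + 10\right) = 8 \left(\left(U^{2} + U \left(-5 + U\right) U\right) + 10\right) = 8 \left(\left(U^{2} + U^{2} \left(-5 + U\right)\right) + 10\right) = 8 \left(10 + U^{2} + U^{2} \left(-5 + U\right)\right) = 80 + 8 U^{2} + 8 U^{2} \left(-5 + U\right)$)
$\left(-19517 + J{\left(t{\left(7,-11 \right)} \right)}\right) \left(2119 + 11560\right) - 17281 = \left(-19517 + \left(80 - 32 \left(1 + 7 \left(-11\right)\right)^{2} + 8 \left(1 + 7 \left(-11\right)\right)^{3}\right)\right) \left(2119 + 11560\right) - 17281 = \left(-19517 + \left(80 - 32 \left(1 - 77\right)^{2} + 8 \left(1 - 77\right)^{3}\right)\right) 13679 - 17281 = \left(-19517 + \left(80 - 32 \left(-76\right)^{2} + 8 \left(-76\right)^{3}\right)\right) 13679 - 17281 = \left(-19517 + \left(80 - 184832 + 8 \left(-438976\right)\right)\right) 13679 - 17281 = \left(-19517 - 3696560\right) 13679 - 17281 = \left(-3716077\right) 13679 - 17281 = -50832217283 - 17281 = -50832234564$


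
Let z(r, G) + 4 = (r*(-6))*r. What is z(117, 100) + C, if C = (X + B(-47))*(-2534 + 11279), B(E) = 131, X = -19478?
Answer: -169271653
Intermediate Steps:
z(r, G) = -4 - 6*r² (z(r, G) = -4 + (r*(-6))*r = -4 + (-6*r)*r = -4 - 6*r²)
C = -169189515 (C = (-19478 + 131)*(-2534 + 11279) = -19347*8745 = -169189515)
z(117, 100) + C = (-4 - 6*117²) - 169189515 = (-4 - 6*13689) - 169189515 = (-4 - 82134) - 169189515 = -82138 - 169189515 = -169271653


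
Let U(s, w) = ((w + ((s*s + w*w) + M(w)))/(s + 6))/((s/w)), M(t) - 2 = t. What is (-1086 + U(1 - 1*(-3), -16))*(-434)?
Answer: 2566676/5 ≈ 5.1334e+5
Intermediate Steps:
M(t) = 2 + t
U(s, w) = w*(2 + s² + w² + 2*w)/(s*(6 + s)) (U(s, w) = ((w + ((s*s + w*w) + (2 + w)))/(s + 6))/((s/w)) = ((w + ((s² + w²) + (2 + w)))/(6 + s))*(w/s) = ((w + (2 + w + s² + w²))/(6 + s))*(w/s) = ((2 + s² + w² + 2*w)/(6 + s))*(w/s) = w*(2 + s² + w² + 2*w)/(s*(6 + s)))
(-1086 + U(1 - 1*(-3), -16))*(-434) = (-1086 - 16*(2 + (1 - 1*(-3))² + (-16)² + 2*(-16))/((1 - 1*(-3))*(6 + (1 - 1*(-3)))))*(-434) = (-1086 - 16*(2 + (1 + 3)² + 256 - 32)/((1 + 3)*(6 + (1 + 3))))*(-434) = (-1086 - 16*(2 + 4² + 256 - 32)/(4*(6 + 4)))*(-434) = (-1086 - 16*¼*(2 + 16 + 256 - 32)/10)*(-434) = (-1086 - 16*¼*⅒*242)*(-434) = (-1086 - 484/5)*(-434) = -5914/5*(-434) = 2566676/5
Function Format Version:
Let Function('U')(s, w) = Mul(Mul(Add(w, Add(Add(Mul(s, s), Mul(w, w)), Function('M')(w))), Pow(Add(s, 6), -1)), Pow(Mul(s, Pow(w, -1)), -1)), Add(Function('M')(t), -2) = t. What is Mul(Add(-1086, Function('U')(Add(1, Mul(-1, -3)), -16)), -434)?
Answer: Rational(2566676, 5) ≈ 5.1334e+5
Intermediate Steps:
Function('M')(t) = Add(2, t)
Function('U')(s, w) = Mul(w, Pow(s, -1), Pow(Add(6, s), -1), Add(2, Pow(s, 2), Pow(w, 2), Mul(2, w))) (Function('U')(s, w) = Mul(Mul(Add(w, Add(Add(Mul(s, s), Mul(w, w)), Add(2, w))), Pow(Add(s, 6), -1)), Pow(Mul(s, Pow(w, -1)), -1)) = Mul(Mul(Add(w, Add(Add(Pow(s, 2), Pow(w, 2)), Add(2, w))), Pow(Add(6, s), -1)), Mul(w, Pow(s, -1))) = Mul(Mul(Add(w, Add(2, w, Pow(s, 2), Pow(w, 2))), Pow(Add(6, s), -1)), Mul(w, Pow(s, -1))) = Mul(Mul(Add(2, Pow(s, 2), Pow(w, 2), Mul(2, w)), Pow(Add(6, s), -1)), Mul(w, Pow(s, -1))) = Mul(Mul(Pow(Add(6, s), -1), Add(2, Pow(s, 2), Pow(w, 2), Mul(2, w))), Mul(w, Pow(s, -1))) = Mul(w, Pow(s, -1), Pow(Add(6, s), -1), Add(2, Pow(s, 2), Pow(w, 2), Mul(2, w))))
Mul(Add(-1086, Function('U')(Add(1, Mul(-1, -3)), -16)), -434) = Mul(Add(-1086, Mul(-16, Pow(Add(1, Mul(-1, -3)), -1), Pow(Add(6, Add(1, Mul(-1, -3))), -1), Add(2, Pow(Add(1, Mul(-1, -3)), 2), Pow(-16, 2), Mul(2, -16)))), -434) = Mul(Add(-1086, Mul(-16, Pow(Add(1, 3), -1), Pow(Add(6, Add(1, 3)), -1), Add(2, Pow(Add(1, 3), 2), 256, -32))), -434) = Mul(Add(-1086, Mul(-16, Pow(4, -1), Pow(Add(6, 4), -1), Add(2, Pow(4, 2), 256, -32))), -434) = Mul(Add(-1086, Mul(-16, Rational(1, 4), Pow(10, -1), Add(2, 16, 256, -32))), -434) = Mul(Add(-1086, Mul(-16, Rational(1, 4), Rational(1, 10), 242)), -434) = Mul(Add(-1086, Rational(-484, 5)), -434) = Mul(Rational(-5914, 5), -434) = Rational(2566676, 5)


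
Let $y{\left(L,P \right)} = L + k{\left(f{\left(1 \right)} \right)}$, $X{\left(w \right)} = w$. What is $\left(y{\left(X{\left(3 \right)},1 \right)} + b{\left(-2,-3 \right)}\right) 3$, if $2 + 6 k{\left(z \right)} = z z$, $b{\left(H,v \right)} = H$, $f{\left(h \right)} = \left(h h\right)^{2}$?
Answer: $\frac{5}{2} \approx 2.5$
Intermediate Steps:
$f{\left(h \right)} = h^{4}$ ($f{\left(h \right)} = \left(h^{2}\right)^{2} = h^{4}$)
$k{\left(z \right)} = - \frac{1}{3} + \frac{z^{2}}{6}$ ($k{\left(z \right)} = - \frac{1}{3} + \frac{z z}{6} = - \frac{1}{3} + \frac{z^{2}}{6}$)
$y{\left(L,P \right)} = - \frac{1}{6} + L$ ($y{\left(L,P \right)} = L - \left(\frac{1}{3} - \frac{\left(1^{4}\right)^{2}}{6}\right) = L - \left(\frac{1}{3} - \frac{1^{2}}{6}\right) = L + \left(- \frac{1}{3} + \frac{1}{6} \cdot 1\right) = L + \left(- \frac{1}{3} + \frac{1}{6}\right) = L - \frac{1}{6} = - \frac{1}{6} + L$)
$\left(y{\left(X{\left(3 \right)},1 \right)} + b{\left(-2,-3 \right)}\right) 3 = \left(\left(- \frac{1}{6} + 3\right) - 2\right) 3 = \left(\frac{17}{6} - 2\right) 3 = \frac{5}{6} \cdot 3 = \frac{5}{2}$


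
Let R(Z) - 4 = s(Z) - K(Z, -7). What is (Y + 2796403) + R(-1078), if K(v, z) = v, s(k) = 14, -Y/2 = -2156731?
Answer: 7110961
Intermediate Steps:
Y = 4313462 (Y = -2*(-2156731) = 4313462)
R(Z) = 18 - Z (R(Z) = 4 + (14 - Z) = 18 - Z)
(Y + 2796403) + R(-1078) = (4313462 + 2796403) + (18 - 1*(-1078)) = 7109865 + (18 + 1078) = 7109865 + 1096 = 7110961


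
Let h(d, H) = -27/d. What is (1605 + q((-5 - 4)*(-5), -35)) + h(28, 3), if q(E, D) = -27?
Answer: 44157/28 ≈ 1577.0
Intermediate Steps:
(1605 + q((-5 - 4)*(-5), -35)) + h(28, 3) = (1605 - 27) - 27/28 = 1578 - 27*1/28 = 1578 - 27/28 = 44157/28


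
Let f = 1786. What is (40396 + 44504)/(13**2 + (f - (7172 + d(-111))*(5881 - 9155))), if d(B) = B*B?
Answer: 84900/63822037 ≈ 0.0013303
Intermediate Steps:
d(B) = B**2
(40396 + 44504)/(13**2 + (f - (7172 + d(-111))*(5881 - 9155))) = (40396 + 44504)/(13**2 + (1786 - (7172 + (-111)**2)*(5881 - 9155))) = 84900/(169 + (1786 - (7172 + 12321)*(-3274))) = 84900/(169 + (1786 - 19493*(-3274))) = 84900/(169 + (1786 - 1*(-63820082))) = 84900/(169 + (1786 + 63820082)) = 84900/(169 + 63821868) = 84900/63822037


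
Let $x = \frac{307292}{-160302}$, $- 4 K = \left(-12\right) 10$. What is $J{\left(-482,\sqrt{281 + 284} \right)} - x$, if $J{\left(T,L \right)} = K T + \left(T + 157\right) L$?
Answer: $- \frac{1158829814}{80151} - 325 \sqrt{565} \approx -22183.0$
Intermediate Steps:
$K = 30$ ($K = - \frac{\left(-12\right) 10}{4} = \left(- \frac{1}{4}\right) \left(-120\right) = 30$)
$x = - \frac{153646}{80151}$ ($x = 307292 \left(- \frac{1}{160302}\right) = - \frac{153646}{80151} \approx -1.917$)
$J{\left(T,L \right)} = 30 T + L \left(157 + T\right)$ ($J{\left(T,L \right)} = 30 T + \left(T + 157\right) L = 30 T + \left(157 + T\right) L = 30 T + L \left(157 + T\right)$)
$J{\left(-482,\sqrt{281 + 284} \right)} - x = \left(30 \left(-482\right) + 157 \sqrt{281 + 284} + \sqrt{281 + 284} \left(-482\right)\right) - - \frac{153646}{80151} = \left(-14460 + 157 \sqrt{565} + \sqrt{565} \left(-482\right)\right) + \frac{153646}{80151} = \left(-14460 + 157 \sqrt{565} - 482 \sqrt{565}\right) + \frac{153646}{80151} = \left(-14460 - 325 \sqrt{565}\right) + \frac{153646}{80151} = - \frac{1158829814}{80151} - 325 \sqrt{565}$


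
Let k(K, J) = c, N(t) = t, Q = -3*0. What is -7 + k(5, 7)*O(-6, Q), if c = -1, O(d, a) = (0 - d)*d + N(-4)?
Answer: 33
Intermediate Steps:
Q = 0
O(d, a) = -4 - d² (O(d, a) = (0 - d)*d - 4 = (-d)*d - 4 = -d² - 4 = -4 - d²)
k(K, J) = -1
-7 + k(5, 7)*O(-6, Q) = -7 - (-4 - 1*(-6)²) = -7 - (-4 - 1*36) = -7 - (-4 - 36) = -7 - 1*(-40) = -7 + 40 = 33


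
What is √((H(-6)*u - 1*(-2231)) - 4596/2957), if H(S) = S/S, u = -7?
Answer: 2*√4858182451/2957 ≈ 47.143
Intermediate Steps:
H(S) = 1
√((H(-6)*u - 1*(-2231)) - 4596/2957) = √((1*(-7) - 1*(-2231)) - 4596/2957) = √((-7 + 2231) - 4596*1/2957) = √(2224 - 4596/2957) = √(6571772/2957) = 2*√4858182451/2957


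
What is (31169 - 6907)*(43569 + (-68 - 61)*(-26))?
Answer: 1138445826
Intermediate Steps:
(31169 - 6907)*(43569 + (-68 - 61)*(-26)) = 24262*(43569 - 129*(-26)) = 24262*(43569 + 3354) = 24262*46923 = 1138445826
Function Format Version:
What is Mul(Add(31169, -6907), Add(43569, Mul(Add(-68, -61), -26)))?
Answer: 1138445826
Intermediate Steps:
Mul(Add(31169, -6907), Add(43569, Mul(Add(-68, -61), -26))) = Mul(24262, Add(43569, Mul(-129, -26))) = Mul(24262, Add(43569, 3354)) = Mul(24262, 46923) = 1138445826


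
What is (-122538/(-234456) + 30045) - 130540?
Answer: -3926922197/39076 ≈ -1.0049e+5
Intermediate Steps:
(-122538/(-234456) + 30045) - 130540 = (-122538*(-1/234456) + 30045) - 130540 = (20423/39076 + 30045) - 130540 = 1174058843/39076 - 130540 = -3926922197/39076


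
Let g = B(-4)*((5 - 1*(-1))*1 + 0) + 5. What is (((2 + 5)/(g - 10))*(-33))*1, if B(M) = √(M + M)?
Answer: 1155/313 + 2772*I*√2/313 ≈ 3.6901 + 12.525*I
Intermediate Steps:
B(M) = √2*√M (B(M) = √(2*M) = √2*√M)
g = 5 + 12*I*√2 (g = (√2*√(-4))*((5 - 1*(-1))*1 + 0) + 5 = (√2*(2*I))*((5 + 1)*1 + 0) + 5 = (2*I*√2)*(6*1 + 0) + 5 = (2*I*√2)*(6 + 0) + 5 = (2*I*√2)*6 + 5 = 12*I*√2 + 5 = 5 + 12*I*√2 ≈ 5.0 + 16.971*I)
(((2 + 5)/(g - 10))*(-33))*1 = (((2 + 5)/((5 + 12*I*√2) - 10))*(-33))*1 = ((7/(-5 + 12*I*√2))*(-33))*1 = -231/(-5 + 12*I*√2)*1 = -231/(-5 + 12*I*√2)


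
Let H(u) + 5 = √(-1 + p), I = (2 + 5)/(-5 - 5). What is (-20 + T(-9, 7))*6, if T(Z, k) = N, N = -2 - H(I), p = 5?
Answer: -114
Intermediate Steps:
I = -7/10 (I = 7/(-10) = 7*(-⅒) = -7/10 ≈ -0.70000)
H(u) = -3 (H(u) = -5 + √(-1 + 5) = -5 + √4 = -5 + 2 = -3)
N = 1 (N = -2 - 1*(-3) = -2 + 3 = 1)
T(Z, k) = 1
(-20 + T(-9, 7))*6 = (-20 + 1)*6 = -19*6 = -114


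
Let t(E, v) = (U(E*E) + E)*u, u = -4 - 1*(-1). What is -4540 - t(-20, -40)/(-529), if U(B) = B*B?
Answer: -2881600/529 ≈ -5447.3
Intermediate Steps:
U(B) = B²
u = -3 (u = -4 + 1 = -3)
t(E, v) = -3*E - 3*E⁴ (t(E, v) = ((E*E)² + E)*(-3) = ((E²)² + E)*(-3) = (E⁴ + E)*(-3) = (E + E⁴)*(-3) = -3*E - 3*E⁴)
-4540 - t(-20, -40)/(-529) = -4540 - 3*(-20)*(-1 - 1*(-20)³)/(-529) = -4540 - 3*(-20)*(-1 - 1*(-8000))*(-1)/529 = -4540 - 3*(-20)*(-1 + 8000)*(-1)/529 = -4540 - 3*(-20)*7999*(-1)/529 = -4540 - (-479940)*(-1)/529 = -4540 - 1*479940/529 = -4540 - 479940/529 = -2881600/529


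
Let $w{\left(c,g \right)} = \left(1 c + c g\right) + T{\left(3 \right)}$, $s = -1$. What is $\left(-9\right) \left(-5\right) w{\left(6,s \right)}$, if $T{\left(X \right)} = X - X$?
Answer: $0$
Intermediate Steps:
$T{\left(X \right)} = 0$
$w{\left(c,g \right)} = c + c g$ ($w{\left(c,g \right)} = \left(1 c + c g\right) + 0 = \left(c + c g\right) + 0 = c + c g$)
$\left(-9\right) \left(-5\right) w{\left(6,s \right)} = \left(-9\right) \left(-5\right) 6 \left(1 - 1\right) = 45 \cdot 6 \cdot 0 = 45 \cdot 0 = 0$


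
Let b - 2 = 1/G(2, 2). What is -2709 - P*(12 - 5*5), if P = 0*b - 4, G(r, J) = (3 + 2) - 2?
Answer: -2761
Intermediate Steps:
G(r, J) = 3 (G(r, J) = 5 - 2 = 3)
b = 7/3 (b = 2 + 1/3 = 2 + 1*(⅓) = 2 + ⅓ = 7/3 ≈ 2.3333)
P = -4 (P = 0*(7/3) - 4 = 0 - 4 = -4)
-2709 - P*(12 - 5*5) = -2709 - (-4)*(12 - 5*5) = -2709 - (-4)*(12 - 25) = -2709 - (-4)*(-13) = -2709 - 1*52 = -2709 - 52 = -2761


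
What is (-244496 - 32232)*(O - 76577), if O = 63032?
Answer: 3748280760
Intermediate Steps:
(-244496 - 32232)*(O - 76577) = (-244496 - 32232)*(63032 - 76577) = -276728*(-13545) = 3748280760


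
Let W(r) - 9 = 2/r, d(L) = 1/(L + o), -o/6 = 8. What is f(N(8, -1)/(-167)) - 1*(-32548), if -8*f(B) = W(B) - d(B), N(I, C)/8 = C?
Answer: 2084748499/64064 ≈ 32542.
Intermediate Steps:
o = -48 (o = -6*8 = -48)
N(I, C) = 8*C
d(L) = 1/(-48 + L) (d(L) = 1/(L - 48) = 1/(-48 + L))
W(r) = 9 + 2/r
f(B) = -9/8 - 1/(4*B) + 1/(8*(-48 + B)) (f(B) = -((9 + 2/B) - 1/(-48 + B))/8 = -(9 - 1/(-48 + B) + 2/B)/8 = -9/8 - 1/(4*B) + 1/(8*(-48 + B)))
f(N(8, -1)/(-167)) - 1*(-32548) = (96 - 9*((8*(-1))/(-167))² + 431*((8*(-1))/(-167)))/(8*(((8*(-1))/(-167)))*(-48 + (8*(-1))/(-167))) - 1*(-32548) = (96 - 9*(-8*(-1/167))² + 431*(-8*(-1/167)))/(8*((-8*(-1/167)))*(-48 - 8*(-1/167))) + 32548 = (96 - 9*(8/167)² + 431*(8/167))/(8*(8/167)*(-48 + 8/167)) + 32548 = (⅛)*(167/8)*(96 - 9*64/27889 + 3448/167)/(-8008/167) + 32548 = (⅛)*(167/8)*(-167/8008)*(96 - 576/27889 + 3448/167) + 32548 = (⅛)*(167/8)*(-167/8008)*(3252584/27889) + 32548 = -406573/64064 + 32548 = 2084748499/64064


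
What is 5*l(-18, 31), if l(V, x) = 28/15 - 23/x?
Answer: 523/93 ≈ 5.6237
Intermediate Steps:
l(V, x) = 28/15 - 23/x (l(V, x) = 28*(1/15) - 23/x = 28/15 - 23/x)
5*l(-18, 31) = 5*(28/15 - 23/31) = 5*(523/465) = 523/93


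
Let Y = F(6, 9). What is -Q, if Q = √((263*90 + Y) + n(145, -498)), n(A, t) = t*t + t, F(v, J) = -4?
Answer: -2*√67793 ≈ -520.74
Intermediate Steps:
Y = -4
n(A, t) = t + t² (n(A, t) = t² + t = t + t²)
Q = 2*√67793 (Q = √((263*90 - 4) - 498*(1 - 498)) = √((23670 - 4) - 498*(-497)) = √(23666 + 247506) = √271172 = 2*√67793 ≈ 520.74)
-Q = -2*√67793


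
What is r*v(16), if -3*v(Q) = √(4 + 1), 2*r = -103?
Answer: 103*√5/6 ≈ 38.386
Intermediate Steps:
r = -103/2 (r = (½)*(-103) = -103/2 ≈ -51.500)
v(Q) = -√5/3 (v(Q) = -√(4 + 1)/3 = -√5/3)
r*v(16) = -(-103)*√5/6 = 103*√5/6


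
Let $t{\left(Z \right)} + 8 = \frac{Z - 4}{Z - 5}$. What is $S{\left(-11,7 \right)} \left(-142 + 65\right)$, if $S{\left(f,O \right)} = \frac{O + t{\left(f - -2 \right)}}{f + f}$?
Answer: $- \frac{1}{4} \approx -0.25$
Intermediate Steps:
$t{\left(Z \right)} = -8 + \frac{-4 + Z}{-5 + Z}$ ($t{\left(Z \right)} = -8 + \frac{Z - 4}{Z - 5} = -8 + \frac{-4 + Z}{-5 + Z}$)
$S{\left(f,O \right)} = \frac{O + \frac{22 - 7 f}{-3 + f}}{2 f}$ ($S{\left(f,O \right)} = \frac{O + \frac{36 - 7 \left(f - -2\right)}{-5 + \left(f - -2\right)}}{f + f} = \frac{O + \frac{36 - 7 \left(f + 2\right)}{-5 + \left(f + 2\right)}}{2 f} = \left(O + \frac{36 - 7 \left(2 + f\right)}{-5 + \left(2 + f\right)}\right) \frac{1}{2 f} = \left(O + \frac{36 - \left(14 + 7 f\right)}{-3 + f}\right) \frac{1}{2 f} = \left(O + \frac{22 - 7 f}{-3 + f}\right) \frac{1}{2 f} = \frac{O + \frac{22 - 7 f}{-3 + f}}{2 f}$)
$S{\left(-11,7 \right)} \left(-142 + 65\right) = \frac{22 - -77 + 7 \left(-3 - 11\right)}{2 \left(-11\right) \left(-3 - 11\right)} \left(-142 + 65\right) = \frac{1}{2} \left(- \frac{1}{11}\right) \frac{1}{-14} \left(22 + 77 + 7 \left(-14\right)\right) \left(-77\right) = \frac{1}{2} \left(- \frac{1}{11}\right) \left(- \frac{1}{14}\right) \left(22 + 77 - 98\right) \left(-77\right) = \frac{1}{2} \left(- \frac{1}{11}\right) \left(- \frac{1}{14}\right) 1 \left(-77\right) = \frac{1}{308} \left(-77\right) = - \frac{1}{4}$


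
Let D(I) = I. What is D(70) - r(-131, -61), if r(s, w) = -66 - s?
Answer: 5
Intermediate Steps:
D(70) - r(-131, -61) = 70 - (-66 - 1*(-131)) = 70 - (-66 + 131) = 70 - 1*65 = 70 - 65 = 5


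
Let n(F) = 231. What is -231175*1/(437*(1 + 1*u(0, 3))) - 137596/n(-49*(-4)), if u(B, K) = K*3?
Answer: -130939189/201894 ≈ -648.55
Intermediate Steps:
u(B, K) = 3*K
-231175*1/(437*(1 + 1*u(0, 3))) - 137596/n(-49*(-4)) = -231175*1/(437*(1 + 1*(3*3))) - 137596/231 = -231175*1/(437*(1 + 1*9)) - 137596*1/231 = -231175*1/(437*(1 + 9)) - 137596/231 = -231175/(437*10) - 137596/231 = -231175/4370 - 137596/231 = -231175*1/4370 - 137596/231 = -46235/874 - 137596/231 = -130939189/201894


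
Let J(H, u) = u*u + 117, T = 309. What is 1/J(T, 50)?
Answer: 1/2617 ≈ 0.00038212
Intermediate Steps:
J(H, u) = 117 + u² (J(H, u) = u² + 117 = 117 + u²)
1/J(T, 50) = 1/(117 + 50²) = 1/(117 + 2500) = 1/2617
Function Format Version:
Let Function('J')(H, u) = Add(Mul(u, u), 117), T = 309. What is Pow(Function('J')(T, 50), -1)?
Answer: Rational(1, 2617) ≈ 0.00038212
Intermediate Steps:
Function('J')(H, u) = Add(117, Pow(u, 2)) (Function('J')(H, u) = Add(Pow(u, 2), 117) = Add(117, Pow(u, 2)))
Pow(Function('J')(T, 50), -1) = Pow(Add(117, Pow(50, 2)), -1) = Pow(Add(117, 2500), -1) = Pow(2617, -1) = Rational(1, 2617)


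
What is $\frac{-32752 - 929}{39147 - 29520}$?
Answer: $- \frac{11227}{3209} \approx -3.4986$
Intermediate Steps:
$\frac{-32752 - 929}{39147 - 29520} = - \frac{33681}{9627} = \left(-33681\right) \frac{1}{9627} = - \frac{11227}{3209}$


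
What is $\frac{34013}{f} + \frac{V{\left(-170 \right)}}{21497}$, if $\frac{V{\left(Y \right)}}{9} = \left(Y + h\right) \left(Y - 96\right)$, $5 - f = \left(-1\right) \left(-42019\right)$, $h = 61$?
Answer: $\frac{208820567}{18432142} \approx 11.329$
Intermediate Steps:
$f = -42014$ ($f = 5 - \left(-1\right) \left(-42019\right) = 5 - 42019 = -42014$)
$V{\left(Y \right)} = 9 \left(-96 + Y\right) \left(61 + Y\right)$ ($V{\left(Y \right)} = 9 \left(Y + 61\right) \left(Y - 96\right) = 9 \left(61 + Y\right) \left(-96 + Y\right) = 9 \left(-96 + Y\right) \left(61 + Y\right)$)
$\frac{34013}{f} + \frac{V{\left(-170 \right)}}{21497} = \frac{34013}{-42014} + \frac{-52704 - -53550 + 9 \left(-170\right)^{2}}{21497} = 34013 \left(- \frac{1}{42014}\right) + \left(-52704 + 53550 + 9 \cdot 28900\right) \frac{1}{21497} = - \frac{4859}{6002} + \left(-52704 + 53550 + 260100\right) \frac{1}{21497} = - \frac{4859}{6002} + 260946 \cdot \frac{1}{21497} = - \frac{4859}{6002} + \frac{37278}{3071} = \frac{208820567}{18432142}$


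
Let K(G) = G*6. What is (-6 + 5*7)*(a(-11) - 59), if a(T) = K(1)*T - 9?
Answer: -3886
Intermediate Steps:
K(G) = 6*G
a(T) = -9 + 6*T (a(T) = (6*1)*T - 9 = 6*T - 9 = -9 + 6*T)
(-6 + 5*7)*(a(-11) - 59) = (-6 + 5*7)*((-9 + 6*(-11)) - 59) = (-6 + 35)*((-9 - 66) - 59) = 29*(-75 - 59) = 29*(-134) = -3886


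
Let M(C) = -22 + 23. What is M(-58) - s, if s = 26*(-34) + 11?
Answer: 874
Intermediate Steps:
M(C) = 1
s = -873 (s = -884 + 11 = -873)
M(-58) - s = 1 - 1*(-873) = 1 + 873 = 874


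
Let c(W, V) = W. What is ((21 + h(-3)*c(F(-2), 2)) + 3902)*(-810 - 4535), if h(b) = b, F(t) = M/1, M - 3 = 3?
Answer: -20872225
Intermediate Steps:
M = 6 (M = 3 + 3 = 6)
F(t) = 6 (F(t) = 6/1 = 6*1 = 6)
((21 + h(-3)*c(F(-2), 2)) + 3902)*(-810 - 4535) = ((21 - 3*6) + 3902)*(-810 - 4535) = ((21 - 18) + 3902)*(-5345) = (3 + 3902)*(-5345) = 3905*(-5345) = -20872225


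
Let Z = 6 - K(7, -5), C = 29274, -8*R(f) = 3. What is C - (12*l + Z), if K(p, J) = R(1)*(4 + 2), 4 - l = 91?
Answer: 121239/4 ≈ 30310.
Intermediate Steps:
l = -87 (l = 4 - 1*91 = 4 - 91 = -87)
R(f) = -3/8 (R(f) = -1/8*3 = -3/8)
K(p, J) = -9/4 (K(p, J) = -3*(4 + 2)/8 = -3/8*6 = -9/4)
Z = 33/4 (Z = 6 - 1*(-9/4) = 6 + 9/4 = 33/4 ≈ 8.2500)
C - (12*l + Z) = 29274 - (12*(-87) + 33/4) = 29274 - (-1044 + 33/4) = 29274 - 1*(-4143/4) = 29274 + 4143/4 = 121239/4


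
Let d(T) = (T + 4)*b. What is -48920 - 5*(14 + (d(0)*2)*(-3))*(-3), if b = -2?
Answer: -47990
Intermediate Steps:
d(T) = -8 - 2*T (d(T) = (T + 4)*(-2) = (4 + T)*(-2) = -8 - 2*T)
-48920 - 5*(14 + (d(0)*2)*(-3))*(-3) = -48920 - 5*(14 + ((-8 - 2*0)*2)*(-3))*(-3) = -48920 - 5*(14 + ((-8 + 0)*2)*(-3))*(-3) = -48920 - 5*(14 - 8*2*(-3))*(-3) = -48920 - 5*(14 - 16*(-3))*(-3) = -48920 - 5*(14 + 48)*(-3) = -48920 - 5*62*(-3) = -48920 - 310*(-3) = -48920 + 930 = -47990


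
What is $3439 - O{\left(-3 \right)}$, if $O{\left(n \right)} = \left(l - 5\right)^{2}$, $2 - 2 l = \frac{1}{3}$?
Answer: $\frac{123179}{36} \approx 3421.6$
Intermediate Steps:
$l = \frac{5}{6}$ ($l = 1 - \frac{1}{2 \cdot 3} = 1 - \frac{1}{6} = \frac{5}{6} \approx 0.83333$)
$O{\left(n \right)} = \frac{625}{36}$ ($O{\left(n \right)} = \left(\frac{5}{6} - 5\right)^{2} = \left(- \frac{25}{6}\right)^{2} = \frac{625}{36}$)
$3439 - O{\left(-3 \right)} = 3439 - \frac{625}{36} = \frac{123179}{36}$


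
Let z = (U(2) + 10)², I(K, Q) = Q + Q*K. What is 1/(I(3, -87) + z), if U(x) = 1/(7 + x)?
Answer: -81/19907 ≈ -0.0040689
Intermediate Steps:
I(K, Q) = Q + K*Q
z = 8281/81 (z = (1/(7 + 2) + 10)² = (1/9 + 10)² = (⅑ + 10)² = (91/9)² = 8281/81 ≈ 102.23)
1/(I(3, -87) + z) = 1/(-87*(1 + 3) + 8281/81) = 1/(-87*4 + 8281/81) = 1/(-348 + 8281/81) = 1/(-19907/81) = -81/19907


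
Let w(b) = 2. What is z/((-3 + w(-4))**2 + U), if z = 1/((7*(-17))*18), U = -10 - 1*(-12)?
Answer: -1/6426 ≈ -0.00015562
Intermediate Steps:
U = 2 (U = -10 + 12 = 2)
z = -1/2142 (z = 1/(-119*18) = 1/(-2142) = -1/2142 ≈ -0.00046685)
z/((-3 + w(-4))**2 + U) = -1/(2142*((-3 + 2)**2 + 2)) = -1/(2142*((-1)**2 + 2)) = -1/(2142*(1 + 2)) = -1/2142/3 = -1/2142*1/3 = -1/6426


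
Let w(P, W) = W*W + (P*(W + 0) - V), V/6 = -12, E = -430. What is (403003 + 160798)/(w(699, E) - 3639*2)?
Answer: -563801/122876 ≈ -4.5884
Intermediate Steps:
V = -72 (V = 6*(-12) = -72)
w(P, W) = 72 + W**2 + P*W (w(P, W) = W*W + (P*(W + 0) - 1*(-72)) = W**2 + (P*W + 72) = W**2 + (72 + P*W) = 72 + W**2 + P*W)
(403003 + 160798)/(w(699, E) - 3639*2) = (403003 + 160798)/((72 + (-430)**2 + 699*(-430)) - 3639*2) = 563801/((72 + 184900 - 300570) - 7278) = 563801/(-115598 - 7278) = 563801/(-122876) = 563801*(-1/122876) = -563801/122876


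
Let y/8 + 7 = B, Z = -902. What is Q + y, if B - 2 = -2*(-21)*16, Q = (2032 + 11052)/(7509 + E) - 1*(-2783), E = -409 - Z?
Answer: 32490661/4001 ≈ 8120.6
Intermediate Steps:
E = 493 (E = -409 - 1*(-902) = -409 + 902 = 493)
Q = 11141325/4001 (Q = (2032 + 11052)/(7509 + 493) - 1*(-2783) = 13084/8002 + 2783 = 13084*(1/8002) + 2783 = 6542/4001 + 2783 = 11141325/4001 ≈ 2784.6)
B = 674 (B = 2 - 2*(-21)*16 = 2 + 42*16 = 2 + 672 = 674)
y = 5336 (y = -56 + 8*674 = -56 + 5392 = 5336)
Q + y = 11141325/4001 + 5336 = 32490661/4001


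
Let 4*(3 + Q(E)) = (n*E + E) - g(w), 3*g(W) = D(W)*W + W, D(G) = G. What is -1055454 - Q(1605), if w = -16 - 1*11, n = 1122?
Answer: -6023985/4 ≈ -1.5060e+6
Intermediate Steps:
w = -27 (w = -16 - 11 = -27)
g(W) = W/3 + W²/3 (g(W) = (W*W + W)/3 = (W² + W)/3 = (W + W²)/3 = W/3 + W²/3)
Q(E) = -123/2 + 1123*E/4 (Q(E) = -3 + ((1122*E + E) - (-27)*(1 - 27)/3)/4 = -3 + (1123*E - (-27)*(-26)/3)/4 = -3 + (1123*E - 1*234)/4 = -3 + (1123*E - 234)/4 = -3 + (-234 + 1123*E)/4 = -3 + (-117/2 + 1123*E/4) = -123/2 + 1123*E/4)
-1055454 - Q(1605) = -1055454 - (-123/2 + (1123/4)*1605) = -1055454 - (-123/2 + 1802415/4) = -1055454 - 1*1802169/4 = -1055454 - 1802169/4 = -6023985/4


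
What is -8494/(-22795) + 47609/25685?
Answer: 260683109/117097915 ≈ 2.2262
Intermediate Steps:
-8494/(-22795) + 47609/25685 = -8494*(-1/22795) + 47609*(1/25685) = 8494/22795 + 47609/25685 = 260683109/117097915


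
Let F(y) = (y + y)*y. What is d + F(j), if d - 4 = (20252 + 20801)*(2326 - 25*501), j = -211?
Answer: -418610501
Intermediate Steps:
F(y) = 2*y² (F(y) = (2*y)*y = 2*y²)
d = -418699543 (d = 4 + (20252 + 20801)*(2326 - 25*501) = 4 + 41053*(2326 - 12525) = 4 + 41053*(-10199) = 4 - 418699547 = -418699543)
d + F(j) = -418699543 + 2*(-211)² = -418699543 + 2*44521 = -418699543 + 89042 = -418610501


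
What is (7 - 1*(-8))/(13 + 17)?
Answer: ½ ≈ 0.50000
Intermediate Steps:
(7 - 1*(-8))/(13 + 17) = (7 + 8)/30 = (1/30)*15 = ½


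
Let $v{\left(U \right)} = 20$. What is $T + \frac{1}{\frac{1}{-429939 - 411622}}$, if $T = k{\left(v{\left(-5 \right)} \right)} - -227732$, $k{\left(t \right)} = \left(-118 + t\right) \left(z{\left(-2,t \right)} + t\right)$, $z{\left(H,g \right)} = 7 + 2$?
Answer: $-616671$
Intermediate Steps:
$z{\left(H,g \right)} = 9$
$k{\left(t \right)} = \left(-118 + t\right) \left(9 + t\right)$
$T = 224890$ ($T = \left(-1062 + 20^{2} - 2180\right) - -227732 = \left(-1062 + 400 - 2180\right) + 227732 = -2842 + 227732 = 224890$)
$T + \frac{1}{\frac{1}{-429939 - 411622}} = 224890 + \frac{1}{\frac{1}{-429939 - 411622}} = 224890 + \frac{1}{\frac{1}{-841561}} = 224890 + \frac{1}{- \frac{1}{841561}} = 224890 - 841561 = -616671$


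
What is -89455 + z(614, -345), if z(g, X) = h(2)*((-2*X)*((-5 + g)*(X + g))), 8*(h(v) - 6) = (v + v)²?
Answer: 904202465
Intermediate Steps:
h(v) = 6 + v²/2 (h(v) = 6 + (v + v)²/8 = 6 + (2*v)²/8 = 6 + (4*v²)/8 = 6 + v²/2)
z(g, X) = -16*X*(-5 + g)*(X + g) (z(g, X) = (6 + (½)*2²)*((-2*X)*((-5 + g)*(X + g))) = (6 + (½)*4)*(-2*X*(-5 + g)*(X + g)) = (6 + 2)*(-2*X*(-5 + g)*(X + g)) = 8*(-2*X*(-5 + g)*(X + g)) = -16*X*(-5 + g)*(X + g))
-89455 + z(614, -345) = -89455 + 16*(-345)*(-1*614² + 5*(-345) + 5*614 - 1*(-345)*614) = -89455 + 16*(-345)*(-1*376996 - 1725 + 3070 + 211830) = -89455 + 16*(-345)*(-376996 - 1725 + 3070 + 211830) = -89455 + 16*(-345)*(-163821) = -89455 + 904291920 = 904202465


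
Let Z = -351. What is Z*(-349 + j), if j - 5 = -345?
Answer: 241839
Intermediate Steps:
j = -340 (j = 5 - 345 = -340)
Z*(-349 + j) = -351*(-349 - 340) = -351*(-689) = 241839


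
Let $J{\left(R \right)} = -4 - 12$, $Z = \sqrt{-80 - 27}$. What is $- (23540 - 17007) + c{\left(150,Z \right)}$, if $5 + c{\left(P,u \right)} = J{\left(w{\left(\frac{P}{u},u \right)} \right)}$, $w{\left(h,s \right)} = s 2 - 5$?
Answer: $-6554$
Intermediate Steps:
$Z = i \sqrt{107}$ ($Z = \sqrt{-107} = i \sqrt{107} \approx 10.344 i$)
$w{\left(h,s \right)} = -5 + 2 s$ ($w{\left(h,s \right)} = 2 s - 5 = -5 + 2 s$)
$J{\left(R \right)} = -16$ ($J{\left(R \right)} = -4 - 12 = -16$)
$c{\left(P,u \right)} = -21$ ($c{\left(P,u \right)} = -5 - 16 = -21$)
$- (23540 - 17007) + c{\left(150,Z \right)} = - (23540 - 17007) - 21 = \left(-1\right) 6533 - 21 = -6533 - 21 = -6554$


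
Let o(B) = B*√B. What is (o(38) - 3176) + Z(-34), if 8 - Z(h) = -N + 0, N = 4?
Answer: -3164 + 38*√38 ≈ -2929.8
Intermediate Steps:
o(B) = B^(3/2)
Z(h) = 12 (Z(h) = 8 - (-1*4 + 0) = 8 - (-4 + 0) = 8 - 1*(-4) = 8 + 4 = 12)
(o(38) - 3176) + Z(-34) = (38^(3/2) - 3176) + 12 = (38*√38 - 3176) + 12 = (-3176 + 38*√38) + 12 = -3164 + 38*√38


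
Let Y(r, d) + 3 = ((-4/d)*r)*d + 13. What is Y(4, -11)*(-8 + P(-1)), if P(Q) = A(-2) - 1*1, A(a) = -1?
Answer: 60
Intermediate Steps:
Y(r, d) = 10 - 4*r (Y(r, d) = -3 + (((-4/d)*r)*d + 13) = -3 + ((-4*r/d)*d + 13) = -3 + (-4*r + 13) = -3 + (13 - 4*r) = 10 - 4*r)
P(Q) = -2 (P(Q) = -1 - 1*1 = -1 - 1 = -2)
Y(4, -11)*(-8 + P(-1)) = (10 - 4*4)*(-8 - 2) = (10 - 16)*(-10) = -6*(-10) = 60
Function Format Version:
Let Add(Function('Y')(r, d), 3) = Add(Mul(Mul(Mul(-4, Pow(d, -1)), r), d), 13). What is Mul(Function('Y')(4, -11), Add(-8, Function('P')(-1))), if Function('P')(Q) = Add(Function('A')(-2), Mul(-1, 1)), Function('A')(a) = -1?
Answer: 60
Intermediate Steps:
Function('Y')(r, d) = Add(10, Mul(-4, r)) (Function('Y')(r, d) = Add(-3, Add(Mul(Mul(Mul(-4, Pow(d, -1)), r), d), 13)) = Add(-3, Add(Mul(Mul(-4, r, Pow(d, -1)), d), 13)) = Add(-3, Add(Mul(-4, r), 13)) = Add(-3, Add(13, Mul(-4, r))) = Add(10, Mul(-4, r)))
Function('P')(Q) = -2 (Function('P')(Q) = Add(-1, Mul(-1, 1)) = Add(-1, -1) = -2)
Mul(Function('Y')(4, -11), Add(-8, Function('P')(-1))) = Mul(Add(10, Mul(-4, 4)), Add(-8, -2)) = Mul(Add(10, -16), -10) = Mul(-6, -10) = 60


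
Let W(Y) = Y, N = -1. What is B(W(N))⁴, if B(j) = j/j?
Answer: 1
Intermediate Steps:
B(j) = 1
B(W(N))⁴ = 1⁴ = 1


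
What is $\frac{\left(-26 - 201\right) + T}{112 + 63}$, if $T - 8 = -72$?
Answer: $- \frac{291}{175} \approx -1.6629$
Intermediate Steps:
$T = -64$ ($T = 8 - 72 = -64$)
$\frac{\left(-26 - 201\right) + T}{112 + 63} = \frac{\left(-26 - 201\right) - 64}{112 + 63} = \frac{-227 - 64}{175} = \left(-291\right) \frac{1}{175} = - \frac{291}{175}$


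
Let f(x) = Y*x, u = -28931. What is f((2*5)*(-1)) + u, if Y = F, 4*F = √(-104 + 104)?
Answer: -28931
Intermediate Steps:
F = 0 (F = √(-104 + 104)/4 = √0/4 = (¼)*0 = 0)
Y = 0
f(x) = 0 (f(x) = 0*x = 0)
f((2*5)*(-1)) + u = 0 - 28931 = -28931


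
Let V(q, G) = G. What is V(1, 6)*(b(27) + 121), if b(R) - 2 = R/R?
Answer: 744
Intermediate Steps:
b(R) = 3 (b(R) = 2 + R/R = 2 + 1 = 3)
V(1, 6)*(b(27) + 121) = 6*(3 + 121) = 6*124 = 744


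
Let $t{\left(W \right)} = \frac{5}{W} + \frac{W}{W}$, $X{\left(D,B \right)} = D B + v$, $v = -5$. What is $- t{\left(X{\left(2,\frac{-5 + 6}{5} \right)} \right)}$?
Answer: $\frac{2}{23} \approx 0.086957$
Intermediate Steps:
$X{\left(D,B \right)} = -5 + B D$ ($X{\left(D,B \right)} = D B - 5 = B D - 5 = -5 + B D$)
$t{\left(W \right)} = 1 + \frac{5}{W}$ ($t{\left(W \right)} = \frac{5}{W} + 1 = 1 + \frac{5}{W}$)
$- t{\left(X{\left(2,\frac{-5 + 6}{5} \right)} \right)} = - \frac{5 - \left(5 - \frac{-5 + 6}{5} \cdot 2\right)}{-5 + \frac{-5 + 6}{5} \cdot 2} = - \frac{5 - \left(5 - 1 \cdot \frac{1}{5} \cdot 2\right)}{-5 + 1 \cdot \frac{1}{5} \cdot 2} = - \frac{5 + \left(-5 + \frac{1}{5} \cdot 2\right)}{-5 + \frac{1}{5} \cdot 2} = - \frac{5 + \left(-5 + \frac{2}{5}\right)}{-5 + \frac{2}{5}} = - \frac{5 - \frac{23}{5}}{- \frac{23}{5}} = - \frac{\left(-5\right) 2}{23 \cdot 5} = \left(-1\right) \left(- \frac{2}{23}\right) = \frac{2}{23}$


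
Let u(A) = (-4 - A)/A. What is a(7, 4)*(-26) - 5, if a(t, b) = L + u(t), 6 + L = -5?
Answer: 2253/7 ≈ 321.86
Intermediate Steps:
u(A) = (-4 - A)/A
L = -11 (L = -6 - 5 = -11)
a(t, b) = -11 + (-4 - t)/t
a(7, 4)*(-26) - 5 = (-12 - 4/7)*(-26) - 5 = -88/7*(-26) - 5 = 2288/7 - 5 = 2253/7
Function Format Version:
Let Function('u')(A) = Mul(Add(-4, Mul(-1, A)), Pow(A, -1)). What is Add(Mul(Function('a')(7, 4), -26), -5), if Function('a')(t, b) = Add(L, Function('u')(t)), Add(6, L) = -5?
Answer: Rational(2253, 7) ≈ 321.86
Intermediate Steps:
Function('u')(A) = Mul(Pow(A, -1), Add(-4, Mul(-1, A)))
L = -11 (L = Add(-6, -5) = -11)
Function('a')(t, b) = Add(-11, Mul(Pow(t, -1), Add(-4, Mul(-1, t))))
Add(Mul(Function('a')(7, 4), -26), -5) = Add(Mul(Add(-12, Mul(-4, Pow(7, -1))), -26), -5) = Add(Mul(Add(-12, Mul(-4, Rational(1, 7))), -26), -5) = Add(Mul(Add(-12, Rational(-4, 7)), -26), -5) = Add(Mul(Rational(-88, 7), -26), -5) = Add(Rational(2288, 7), -5) = Rational(2253, 7)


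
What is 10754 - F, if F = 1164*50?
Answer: -47446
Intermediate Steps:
F = 58200
10754 - F = 10754 - 1*58200 = 10754 - 58200 = -47446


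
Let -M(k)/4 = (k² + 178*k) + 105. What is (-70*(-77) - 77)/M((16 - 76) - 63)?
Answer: 1771/8880 ≈ 0.19944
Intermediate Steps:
M(k) = -420 - 712*k - 4*k² (M(k) = -4*((k² + 178*k) + 105) = -4*(105 + k² + 178*k) = -420 - 712*k - 4*k²)
(-70*(-77) - 77)/M((16 - 76) - 63) = (-70*(-77) - 77)/(-420 - 712*((16 - 76) - 63) - 4*((16 - 76) - 63)²) = (5390 - 77)/(-420 - 712*(-60 - 63) - 4*(-60 - 63)²) = 5313/(-420 - 712*(-123) - 4*(-123)²) = 5313/(-420 + 87576 - 4*15129) = 5313/(-420 + 87576 - 60516) = 5313/26640 = 5313*(1/26640) = 1771/8880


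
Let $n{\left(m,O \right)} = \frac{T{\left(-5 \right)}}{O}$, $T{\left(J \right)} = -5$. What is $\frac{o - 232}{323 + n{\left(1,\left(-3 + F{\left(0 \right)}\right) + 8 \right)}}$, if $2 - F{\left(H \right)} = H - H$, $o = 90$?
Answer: $- \frac{497}{1128} \approx -0.4406$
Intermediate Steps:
$F{\left(H \right)} = 2$ ($F{\left(H \right)} = 2 - \left(H - H\right) = 2 - 0 = 2 + 0 = 2$)
$n{\left(m,O \right)} = - \frac{5}{O}$
$\frac{o - 232}{323 + n{\left(1,\left(-3 + F{\left(0 \right)}\right) + 8 \right)}} = \frac{90 - 232}{323 - \frac{5}{\left(-3 + 2\right) + 8}} = - \frac{142}{323 - \frac{5}{-1 + 8}} = - \frac{142}{323 - \frac{5}{7}} = - \frac{142}{\frac{2256}{7}} = \left(-142\right) \frac{7}{2256} = - \frac{497}{1128}$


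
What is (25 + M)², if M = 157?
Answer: 33124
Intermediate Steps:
(25 + M)² = (25 + 157)² = 182² = 33124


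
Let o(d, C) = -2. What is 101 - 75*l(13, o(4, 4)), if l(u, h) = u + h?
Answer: -724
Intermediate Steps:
l(u, h) = h + u
101 - 75*l(13, o(4, 4)) = 101 - 75*(-2 + 13) = 101 - 75*11 = 101 - 825 = -724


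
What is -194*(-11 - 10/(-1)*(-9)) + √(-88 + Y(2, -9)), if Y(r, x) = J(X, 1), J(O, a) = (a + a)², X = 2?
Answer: 19594 + 2*I*√21 ≈ 19594.0 + 9.1651*I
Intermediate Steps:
J(O, a) = 4*a² (J(O, a) = (2*a)² = 4*a²)
Y(r, x) = 4 (Y(r, x) = 4*1² = 4*1 = 4)
-194*(-11 - 10/(-1)*(-9)) + √(-88 + Y(2, -9)) = -194*(-11 - 10/(-1)*(-9)) + √(-88 + 4) = -194*(-11 - 10*(-1)*(-9)) + √(-84) = -194*(-11 + 10*(-9)) + 2*I*√21 = -194*(-11 - 90) + 2*I*√21 = -194*(-101) + 2*I*√21 = 19594 + 2*I*√21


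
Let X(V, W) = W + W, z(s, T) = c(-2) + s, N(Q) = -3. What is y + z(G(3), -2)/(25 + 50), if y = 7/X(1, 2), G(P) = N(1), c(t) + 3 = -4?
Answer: 97/60 ≈ 1.6167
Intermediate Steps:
c(t) = -7 (c(t) = -3 - 4 = -7)
G(P) = -3
z(s, T) = -7 + s
X(V, W) = 2*W
y = 7/4 (y = 7/((2*2)) = 7/4 ≈ 1.7500)
y + z(G(3), -2)/(25 + 50) = 7/4 + (-7 - 3)/(25 + 50) = 7/4 - 10/75 = 7/4 - 10*1/75 = 7/4 - 2/15 = 97/60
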